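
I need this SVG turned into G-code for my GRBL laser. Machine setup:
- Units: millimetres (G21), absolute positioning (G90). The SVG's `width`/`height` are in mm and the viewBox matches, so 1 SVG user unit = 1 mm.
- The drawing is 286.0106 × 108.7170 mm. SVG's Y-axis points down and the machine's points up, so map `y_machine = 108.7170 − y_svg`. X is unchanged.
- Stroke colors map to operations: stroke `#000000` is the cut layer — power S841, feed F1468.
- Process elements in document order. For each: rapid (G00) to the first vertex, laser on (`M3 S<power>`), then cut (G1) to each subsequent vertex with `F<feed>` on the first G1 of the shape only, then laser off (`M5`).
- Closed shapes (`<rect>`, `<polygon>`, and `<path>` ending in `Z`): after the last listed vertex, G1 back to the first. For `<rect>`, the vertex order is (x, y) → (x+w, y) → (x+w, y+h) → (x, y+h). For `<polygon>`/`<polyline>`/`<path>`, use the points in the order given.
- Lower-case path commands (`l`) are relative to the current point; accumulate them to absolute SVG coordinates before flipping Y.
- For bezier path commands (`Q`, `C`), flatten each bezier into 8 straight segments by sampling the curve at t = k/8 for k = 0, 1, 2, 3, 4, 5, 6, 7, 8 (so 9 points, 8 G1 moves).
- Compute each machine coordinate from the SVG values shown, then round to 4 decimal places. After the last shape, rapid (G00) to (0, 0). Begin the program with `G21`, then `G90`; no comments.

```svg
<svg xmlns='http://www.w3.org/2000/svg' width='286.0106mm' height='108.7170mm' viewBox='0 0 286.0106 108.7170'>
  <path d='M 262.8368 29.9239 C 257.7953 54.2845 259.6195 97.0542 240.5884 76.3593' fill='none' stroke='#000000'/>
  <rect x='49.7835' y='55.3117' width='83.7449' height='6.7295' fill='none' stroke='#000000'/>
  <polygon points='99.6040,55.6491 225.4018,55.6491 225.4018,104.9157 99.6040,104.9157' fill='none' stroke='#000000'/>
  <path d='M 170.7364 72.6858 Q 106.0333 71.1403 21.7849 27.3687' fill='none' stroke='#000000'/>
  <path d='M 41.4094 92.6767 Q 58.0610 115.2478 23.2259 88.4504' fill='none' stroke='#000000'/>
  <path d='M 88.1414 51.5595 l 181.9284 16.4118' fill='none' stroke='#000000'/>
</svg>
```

G21
G90
G00 X262.8368 Y78.7931
M3 S841
G1 X261.2139 Y68.9549 F1468
G1 X259.9099 Y58.3502
G1 X258.5997 Y47.9386
G1 X256.9587 Y38.6796
G1 X254.6619 Y31.5325
G1 X251.3845 Y27.4569
G1 X246.8016 Y27.4121
G1 X240.5884 Y32.3577
M5
G00 X49.7835 Y53.4053
M3 S841
G1 X133.5284 Y53.4053 F1468
G1 X133.5284 Y46.6758
G1 X49.7835 Y46.6758
G1 X49.7835 Y53.4053
M5
G00 X99.6040 Y53.0679
M3 S841
G1 X225.4018 Y53.0679 F1468
G1 X225.4018 Y3.8013
G1 X99.6040 Y3.8013
G1 X99.6040 Y53.0679
M5
G00 X170.7364 Y36.0312
M3 S841
G1 X154.2552 Y37.0774 F1468
G1 X137.1633 Y39.4431
G1 X119.4605 Y43.1284
G1 X101.1470 Y48.1332
G1 X82.2226 Y54.4576
G1 X62.6875 Y62.1016
G1 X42.5416 Y71.0652
G1 X21.7849 Y81.3483
M5
G00 X41.4094 Y16.0403
M3 S841
G1 X44.7678 Y11.1689 F1468
G1 X46.5173 Y7.8403
G1 X46.6578 Y6.0544
G1 X45.1893 Y5.8113
G1 X42.1119 Y7.1110
G1 X37.4255 Y9.9534
G1 X31.1302 Y14.3386
G1 X23.2259 Y20.2666
M5
G00 X88.1414 Y57.1575
M3 S841
G1 X270.0698 Y40.7457 F1468
M5
G00 X0.0000 Y0.0000

1 u = 1 mm; y_m = 108.7170 − y.

[1] `<path>` cubic bezier, #000000→cut S841 F1468: (262.8368,78.7931) → (261.2139,68.9549) → (259.9099,58.3502) → (258.5997,47.9386) → (256.9587,38.6796) → (254.6619,31.5325) → (251.3845,27.4569) → (246.8016,27.4121) → (240.5884,32.3577)

[2] `<rect>` rectangle, #000000→cut S841 F1468: (49.7835,53.4053) → (133.5284,53.4053) → (133.5284,46.6758) → (49.7835,46.6758) → (49.7835,53.4053) (closed)

[3] `<polygon>` rectangle, #000000→cut S841 F1468: (99.6040,53.0679) → (225.4018,53.0679) → (225.4018,3.8013) → (99.6040,3.8013) → (99.6040,53.0679) (closed)

[4] `<path>` quadratic bezier, #000000→cut S841 F1468: (170.7364,36.0312) → (154.2552,37.0774) → (137.1633,39.4431) → (119.4605,43.1284) → (101.1470,48.1332) → (82.2226,54.4576) → (62.6875,62.1016) → (42.5416,71.0652) → (21.7849,81.3483)

[5] `<path>` quadratic bezier, #000000→cut S841 F1468: (41.4094,16.0403) → (44.7678,11.1689) → (46.5173,7.8403) → (46.6578,6.0544) → (45.1893,5.8113) → (42.1119,7.1110) → (37.4255,9.9534) → (31.1302,14.3386) → (23.2259,20.2666)

[6] `<path>` line segment, #000000→cut S841 F1468: (88.1414,57.1575) → (270.0698,40.7457)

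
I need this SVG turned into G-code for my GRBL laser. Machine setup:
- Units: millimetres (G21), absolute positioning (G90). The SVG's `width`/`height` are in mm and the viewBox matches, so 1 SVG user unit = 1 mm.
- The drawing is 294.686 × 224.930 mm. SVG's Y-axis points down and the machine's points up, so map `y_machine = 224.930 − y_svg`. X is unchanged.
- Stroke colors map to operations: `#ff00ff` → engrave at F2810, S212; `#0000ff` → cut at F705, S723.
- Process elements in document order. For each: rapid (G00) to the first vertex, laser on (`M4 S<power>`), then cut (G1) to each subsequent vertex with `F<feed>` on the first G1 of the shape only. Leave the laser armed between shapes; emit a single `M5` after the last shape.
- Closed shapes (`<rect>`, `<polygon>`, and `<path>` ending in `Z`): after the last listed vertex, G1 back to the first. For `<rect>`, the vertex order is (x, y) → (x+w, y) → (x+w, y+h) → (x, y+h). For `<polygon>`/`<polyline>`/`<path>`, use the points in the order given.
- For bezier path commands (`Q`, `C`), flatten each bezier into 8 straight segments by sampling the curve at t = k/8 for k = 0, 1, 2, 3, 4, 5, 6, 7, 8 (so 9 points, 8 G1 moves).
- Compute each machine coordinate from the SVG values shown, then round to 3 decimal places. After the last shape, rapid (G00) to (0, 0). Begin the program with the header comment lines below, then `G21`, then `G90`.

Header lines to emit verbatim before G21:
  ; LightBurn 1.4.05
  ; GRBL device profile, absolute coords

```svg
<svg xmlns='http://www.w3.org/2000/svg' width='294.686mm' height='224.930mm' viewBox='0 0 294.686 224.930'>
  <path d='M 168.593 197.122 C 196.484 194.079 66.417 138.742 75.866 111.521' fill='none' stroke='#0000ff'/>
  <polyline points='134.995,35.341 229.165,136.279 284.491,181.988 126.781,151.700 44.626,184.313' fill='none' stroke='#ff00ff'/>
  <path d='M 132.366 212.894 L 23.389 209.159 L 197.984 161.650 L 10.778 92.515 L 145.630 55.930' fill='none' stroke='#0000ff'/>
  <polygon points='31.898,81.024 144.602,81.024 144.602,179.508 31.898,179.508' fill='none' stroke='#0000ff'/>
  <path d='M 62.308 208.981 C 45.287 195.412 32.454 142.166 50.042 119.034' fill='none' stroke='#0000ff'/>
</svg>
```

viewBox `0 0 294.686 224.930` with mm width/height → 1 unit = 1 mm. Flip: y_m = 224.930 − y_svg.

**Shape 1** — `<path>` cubic bezier, stroke `#0000ff` → cut (S723, F705). Control points (SVG): P0=(168.593,197.122), P1=(196.484,194.079), P2=(66.417,138.742), P3=(75.866,111.521); sampled at t=k/8. Machine vertices: (168.593,27.808) → (172.229,31.243) → (164.542,38.639) → (149.019,49.053) → (129.145,61.542) → (108.407,75.164) → (90.290,88.978) → (78.281,102.040) → (75.866,113.409). Open path.

**Shape 2** — `<polyline>` open polyline, stroke `#ff00ff` → engrave (S212, F2810). Machine vertices: (134.995,189.589) → (229.165,88.651) → (284.491,42.942) → (126.781,73.230) → (44.626,40.617). Open path.

**Shape 3** — `<path>` open polyline, stroke `#0000ff` → cut (S723, F705). Machine vertices: (132.366,12.036) → (23.389,15.771) → (197.984,63.280) → (10.778,132.415) → (145.630,169.000). Open path.

**Shape 4** — `<polygon>` rectangle, stroke `#0000ff` → cut (S723, F705). Machine vertices: (31.898,143.906) → (144.602,143.906) → (144.602,45.422) → (31.898,45.422) → (31.898,143.906). Closed: final G1 returns to the first vertex.

**Shape 5** — `<path>` cubic bezier, stroke `#0000ff` → cut (S723, F705). Control points (SVG): P0=(62.308,208.981), P1=(45.287,195.412), P2=(32.454,142.166), P3=(50.042,119.034); sampled at t=k/8. Machine vertices: (62.308,15.949) → (56.173,22.761) → (50.737,32.475) → (46.310,44.272) → (43.197,57.336) → (41.706,70.849) → (42.145,83.991) → (44.821,95.946) → (50.042,105.896). Open path.

; LightBurn 1.4.05
; GRBL device profile, absolute coords
G21
G90
G00 X168.593 Y27.808
M4 S723
G1 X172.229 Y31.243 F705
G1 X164.542 Y38.639
G1 X149.019 Y49.053
G1 X129.145 Y61.542
G1 X108.407 Y75.164
G1 X90.290 Y88.978
G1 X78.281 Y102.040
G1 X75.866 Y113.409
G00 X134.995 Y189.589
M4 S212
G1 X229.165 Y88.651 F2810
G1 X284.491 Y42.942
G1 X126.781 Y73.230
G1 X44.626 Y40.617
G00 X132.366 Y12.036
M4 S723
G1 X23.389 Y15.771 F705
G1 X197.984 Y63.280
G1 X10.778 Y132.415
G1 X145.630 Y169.000
G00 X31.898 Y143.906
M4 S723
G1 X144.602 Y143.906 F705
G1 X144.602 Y45.422
G1 X31.898 Y45.422
G1 X31.898 Y143.906
G00 X62.308 Y15.949
M4 S723
G1 X56.173 Y22.761 F705
G1 X50.737 Y32.475
G1 X46.310 Y44.272
G1 X43.197 Y57.336
G1 X41.706 Y70.849
G1 X42.145 Y83.991
G1 X44.821 Y95.946
G1 X50.042 Y105.896
M5
G00 X0.000 Y0.000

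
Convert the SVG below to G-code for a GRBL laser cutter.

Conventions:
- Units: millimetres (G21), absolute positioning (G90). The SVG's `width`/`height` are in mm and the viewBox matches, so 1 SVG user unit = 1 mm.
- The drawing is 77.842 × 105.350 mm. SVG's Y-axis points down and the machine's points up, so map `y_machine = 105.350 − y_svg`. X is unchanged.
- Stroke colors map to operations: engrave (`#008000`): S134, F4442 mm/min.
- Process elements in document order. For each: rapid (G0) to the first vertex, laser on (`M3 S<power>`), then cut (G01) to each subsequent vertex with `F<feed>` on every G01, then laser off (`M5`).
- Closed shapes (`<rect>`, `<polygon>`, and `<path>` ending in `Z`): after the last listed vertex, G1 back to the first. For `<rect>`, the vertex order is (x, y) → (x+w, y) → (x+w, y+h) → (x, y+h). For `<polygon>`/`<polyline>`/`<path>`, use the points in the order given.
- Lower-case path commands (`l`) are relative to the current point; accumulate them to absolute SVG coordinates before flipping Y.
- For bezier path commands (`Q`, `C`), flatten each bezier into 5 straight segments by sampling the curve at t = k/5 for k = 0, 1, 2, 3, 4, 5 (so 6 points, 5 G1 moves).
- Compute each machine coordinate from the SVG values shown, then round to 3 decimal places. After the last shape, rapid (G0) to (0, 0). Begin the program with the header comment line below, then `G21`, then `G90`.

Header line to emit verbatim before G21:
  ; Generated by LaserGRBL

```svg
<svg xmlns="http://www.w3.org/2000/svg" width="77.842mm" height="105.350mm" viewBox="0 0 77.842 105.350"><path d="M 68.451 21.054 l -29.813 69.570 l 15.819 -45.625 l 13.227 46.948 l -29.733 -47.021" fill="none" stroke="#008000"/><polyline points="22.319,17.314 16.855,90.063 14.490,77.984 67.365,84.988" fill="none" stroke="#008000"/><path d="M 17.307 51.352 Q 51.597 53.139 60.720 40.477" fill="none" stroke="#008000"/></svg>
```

1 u = 1 mm; y_m = 105.350 − y.

[1] `<path>` open polyline, #008000→engrave S134 F4442: (68.451,84.296) → (38.638,14.726) → (54.457,60.351) → (67.684,13.403) → (37.951,60.424)

[2] `<polyline>` open polyline, #008000→engrave S134 F4442: (22.319,88.036) → (16.855,15.287) → (14.490,27.366) → (67.365,20.362)

[3] `<path>` quadratic bezier, #008000→engrave S134 F4442: (17.307,53.998) → (30.016,53.861) → (40.712,54.880) → (49.395,57.055) → (56.064,60.386) → (60.720,64.873)

; Generated by LaserGRBL
G21
G90
G0 X68.451 Y84.296
M3 S134
G01 X38.638 Y14.726 F4442
G01 X54.457 Y60.351 F4442
G01 X67.684 Y13.403 F4442
G01 X37.951 Y60.424 F4442
M5
G0 X22.319 Y88.036
M3 S134
G01 X16.855 Y15.287 F4442
G01 X14.490 Y27.366 F4442
G01 X67.365 Y20.362 F4442
M5
G0 X17.307 Y53.998
M3 S134
G01 X30.016 Y53.861 F4442
G01 X40.712 Y54.880 F4442
G01 X49.395 Y57.055 F4442
G01 X56.064 Y60.386 F4442
G01 X60.720 Y64.873 F4442
M5
G0 X0.000 Y0.000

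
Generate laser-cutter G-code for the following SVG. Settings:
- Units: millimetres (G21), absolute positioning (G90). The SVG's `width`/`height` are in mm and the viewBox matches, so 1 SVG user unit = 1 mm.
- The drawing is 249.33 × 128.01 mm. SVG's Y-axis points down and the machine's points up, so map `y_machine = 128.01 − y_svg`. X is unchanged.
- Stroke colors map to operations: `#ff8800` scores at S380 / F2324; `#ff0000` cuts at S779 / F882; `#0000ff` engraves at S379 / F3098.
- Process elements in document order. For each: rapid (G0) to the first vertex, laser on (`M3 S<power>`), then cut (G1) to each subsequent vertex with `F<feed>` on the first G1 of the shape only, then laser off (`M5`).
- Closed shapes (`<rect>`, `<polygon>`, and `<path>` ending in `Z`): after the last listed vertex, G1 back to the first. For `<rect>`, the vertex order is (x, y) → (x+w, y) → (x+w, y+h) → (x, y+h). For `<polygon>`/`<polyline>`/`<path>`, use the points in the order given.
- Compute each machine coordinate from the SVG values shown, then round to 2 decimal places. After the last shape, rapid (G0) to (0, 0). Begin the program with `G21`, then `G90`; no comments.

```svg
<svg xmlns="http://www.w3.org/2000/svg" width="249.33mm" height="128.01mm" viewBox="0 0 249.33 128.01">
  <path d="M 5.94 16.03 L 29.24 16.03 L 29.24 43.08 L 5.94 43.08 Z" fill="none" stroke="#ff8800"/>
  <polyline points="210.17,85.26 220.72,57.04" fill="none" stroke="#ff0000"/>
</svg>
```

G21
G90
G0 X5.94 Y111.98
M3 S380
G1 X29.24 Y111.98 F2324
G1 X29.24 Y84.93
G1 X5.94 Y84.93
G1 X5.94 Y111.98
M5
G0 X210.17 Y42.75
M3 S779
G1 X220.72 Y70.97 F882
M5
G0 X0.00 Y0.00

1 u = 1 mm; y_m = 128.01 − y.

[1] `<path>` rectangle, #ff8800→score S380 F2324: (5.94,111.98) → (29.24,111.98) → (29.24,84.93) → (5.94,84.93) → (5.94,111.98) (closed)

[2] `<polyline>` line segment, #ff0000→cut S779 F882: (210.17,42.75) → (220.72,70.97)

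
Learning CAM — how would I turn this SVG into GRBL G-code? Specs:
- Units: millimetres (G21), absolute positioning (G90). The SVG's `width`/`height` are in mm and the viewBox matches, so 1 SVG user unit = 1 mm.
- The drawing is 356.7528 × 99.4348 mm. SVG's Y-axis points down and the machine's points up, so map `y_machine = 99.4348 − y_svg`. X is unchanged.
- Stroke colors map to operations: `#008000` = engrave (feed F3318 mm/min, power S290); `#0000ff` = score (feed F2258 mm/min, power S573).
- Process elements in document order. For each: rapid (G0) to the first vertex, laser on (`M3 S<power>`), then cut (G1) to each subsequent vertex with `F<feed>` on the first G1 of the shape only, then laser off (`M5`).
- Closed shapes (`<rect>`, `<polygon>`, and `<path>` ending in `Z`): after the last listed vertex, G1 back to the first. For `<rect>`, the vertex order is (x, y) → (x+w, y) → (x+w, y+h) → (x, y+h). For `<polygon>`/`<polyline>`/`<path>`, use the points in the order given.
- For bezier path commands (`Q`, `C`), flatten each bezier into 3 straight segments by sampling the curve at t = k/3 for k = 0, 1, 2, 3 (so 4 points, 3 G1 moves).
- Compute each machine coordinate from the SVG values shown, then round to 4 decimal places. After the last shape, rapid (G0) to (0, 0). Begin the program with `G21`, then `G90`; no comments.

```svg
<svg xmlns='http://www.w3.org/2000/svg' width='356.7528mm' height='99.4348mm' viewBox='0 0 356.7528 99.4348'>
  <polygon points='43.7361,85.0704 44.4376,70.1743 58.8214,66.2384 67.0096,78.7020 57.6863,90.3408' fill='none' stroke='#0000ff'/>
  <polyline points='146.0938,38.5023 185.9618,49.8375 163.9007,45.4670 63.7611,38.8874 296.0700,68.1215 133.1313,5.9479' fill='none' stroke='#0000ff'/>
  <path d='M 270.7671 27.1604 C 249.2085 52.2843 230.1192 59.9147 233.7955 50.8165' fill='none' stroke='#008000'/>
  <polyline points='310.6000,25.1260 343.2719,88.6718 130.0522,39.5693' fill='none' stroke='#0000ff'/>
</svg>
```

viewBox `0 0 356.7528 99.4348` with mm width/height → 1 unit = 1 mm. Flip: y_m = 99.4348 − y_svg.

**Shape 1** — `<polygon>` regular polygon, stroke `#0000ff` → score (S573, F2258). Machine vertices: (43.7361,14.3644) → (44.4376,29.2605) → (58.8214,33.1964) → (67.0096,20.7328) → (57.6863,9.0940) → (43.7361,14.3644). Closed: final G1 returns to the first vertex.

**Shape 2** — `<polyline>` open polyline, stroke `#0000ff` → score (S573, F2258). Machine vertices: (146.0938,60.9325) → (185.9618,49.5973) → (163.9007,53.9678) → (63.7611,60.5474) → (296.0700,31.3133) → (133.1313,93.4869). Open path.

**Shape 3** — `<path>` cubic bezier, stroke `#008000` → engrave (S290, F3318). Control points (SVG): P0=(270.7671,27.1604), P1=(249.2085,52.2843), P2=(230.1192,59.9147), P3=(233.7955,50.8165); sampled at t=k/3. Machine vertices: (270.7671,72.2744) → (250.7833,52.9533) → (236.9560,45.1246) → (233.7955,48.6183). Open path.

**Shape 4** — `<polyline>` open polyline, stroke `#0000ff` → score (S573, F2258). Machine vertices: (310.6000,74.3088) → (343.2719,10.7630) → (130.0522,59.8655). Open path.

G21
G90
G0 X43.7361 Y14.3644
M3 S573
G1 X44.4376 Y29.2605 F2258
G1 X58.8214 Y33.1964
G1 X67.0096 Y20.7328
G1 X57.6863 Y9.0940
G1 X43.7361 Y14.3644
M5
G0 X146.0938 Y60.9325
M3 S573
G1 X185.9618 Y49.5973 F2258
G1 X163.9007 Y53.9678
G1 X63.7611 Y60.5474
G1 X296.0700 Y31.3133
G1 X133.1313 Y93.4869
M5
G0 X270.7671 Y72.2744
M3 S290
G1 X250.7833 Y52.9533 F3318
G1 X236.9560 Y45.1246
G1 X233.7955 Y48.6183
M5
G0 X310.6000 Y74.3088
M3 S573
G1 X343.2719 Y10.7630 F2258
G1 X130.0522 Y59.8655
M5
G0 X0.0000 Y0.0000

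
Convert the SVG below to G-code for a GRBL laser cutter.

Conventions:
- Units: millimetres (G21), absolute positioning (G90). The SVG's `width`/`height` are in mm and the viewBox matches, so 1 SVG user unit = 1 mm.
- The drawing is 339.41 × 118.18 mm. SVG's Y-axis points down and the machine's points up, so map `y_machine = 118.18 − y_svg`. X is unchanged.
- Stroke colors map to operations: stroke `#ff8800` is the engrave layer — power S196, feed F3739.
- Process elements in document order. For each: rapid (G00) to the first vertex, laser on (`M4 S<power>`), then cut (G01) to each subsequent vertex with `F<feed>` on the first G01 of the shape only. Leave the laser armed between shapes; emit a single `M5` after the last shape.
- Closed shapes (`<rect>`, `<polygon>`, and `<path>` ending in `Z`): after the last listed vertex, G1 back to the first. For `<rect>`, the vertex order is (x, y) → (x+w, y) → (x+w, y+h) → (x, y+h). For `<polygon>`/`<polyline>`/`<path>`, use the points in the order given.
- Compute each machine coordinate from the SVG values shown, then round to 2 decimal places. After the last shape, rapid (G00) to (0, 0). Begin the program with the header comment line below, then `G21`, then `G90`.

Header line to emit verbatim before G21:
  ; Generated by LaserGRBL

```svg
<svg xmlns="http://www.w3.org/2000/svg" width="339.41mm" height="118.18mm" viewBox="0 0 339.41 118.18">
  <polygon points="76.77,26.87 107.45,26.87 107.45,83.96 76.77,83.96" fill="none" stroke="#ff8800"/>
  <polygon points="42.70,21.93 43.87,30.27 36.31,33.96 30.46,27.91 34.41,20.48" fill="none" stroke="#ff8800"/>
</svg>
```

; Generated by LaserGRBL
G21
G90
G00 X76.77 Y91.31
M4 S196
G01 X107.45 Y91.31 F3739
G01 X107.45 Y34.22
G01 X76.77 Y34.22
G01 X76.77 Y91.31
G00 X42.70 Y96.25
M4 S196
G01 X43.87 Y87.91 F3739
G01 X36.31 Y84.22
G01 X30.46 Y90.27
G01 X34.41 Y97.70
G01 X42.70 Y96.25
M5
G00 X0.00 Y0.00

viewBox `0 0 339.41 118.18` with mm width/height → 1 unit = 1 mm. Flip: y_m = 118.18 − y_svg.

**Shape 1** — `<polygon>` rectangle, stroke `#ff8800` → engrave (S196, F3739). Machine vertices: (76.77,91.31) → (107.45,91.31) → (107.45,34.22) → (76.77,34.22) → (76.77,91.31). Closed: final G1 returns to the first vertex.

**Shape 2** — `<polygon>` regular polygon, stroke `#ff8800` → engrave (S196, F3739). Machine vertices: (42.70,96.25) → (43.87,87.91) → (36.31,84.22) → (30.46,90.27) → (34.41,97.70) → (42.70,96.25). Closed: final G1 returns to the first vertex.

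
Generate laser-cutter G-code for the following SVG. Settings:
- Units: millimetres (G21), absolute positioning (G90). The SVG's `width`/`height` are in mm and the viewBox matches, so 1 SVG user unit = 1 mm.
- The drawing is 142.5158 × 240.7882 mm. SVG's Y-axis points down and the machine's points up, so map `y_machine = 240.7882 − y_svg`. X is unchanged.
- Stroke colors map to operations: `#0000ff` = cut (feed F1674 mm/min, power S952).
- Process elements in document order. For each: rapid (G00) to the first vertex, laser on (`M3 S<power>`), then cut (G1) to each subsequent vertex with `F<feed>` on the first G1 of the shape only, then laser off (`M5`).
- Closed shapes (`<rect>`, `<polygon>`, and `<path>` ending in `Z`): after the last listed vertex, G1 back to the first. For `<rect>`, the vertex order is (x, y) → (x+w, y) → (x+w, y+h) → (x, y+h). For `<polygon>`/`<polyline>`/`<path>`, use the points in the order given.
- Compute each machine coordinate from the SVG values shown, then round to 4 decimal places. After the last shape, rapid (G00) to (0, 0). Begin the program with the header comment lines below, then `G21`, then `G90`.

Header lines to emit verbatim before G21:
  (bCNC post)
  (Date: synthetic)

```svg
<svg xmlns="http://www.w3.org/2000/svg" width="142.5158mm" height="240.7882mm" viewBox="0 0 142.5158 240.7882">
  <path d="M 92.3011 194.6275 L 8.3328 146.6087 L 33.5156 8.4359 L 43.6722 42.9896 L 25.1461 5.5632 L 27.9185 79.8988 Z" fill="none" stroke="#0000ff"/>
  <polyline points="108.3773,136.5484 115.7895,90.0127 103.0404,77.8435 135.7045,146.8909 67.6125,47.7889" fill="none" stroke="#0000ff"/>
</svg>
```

1 u = 1 mm; y_m = 240.7882 − y.

[1] `<path>` closed polygon, #0000ff→cut S952 F1674: (92.3011,46.1607) → (8.3328,94.1795) → (33.5156,232.3523) → (43.6722,197.7986) → (25.1461,235.2250) → (27.9185,160.8894) → (92.3011,46.1607) (closed)

[2] `<polyline>` open polyline, #0000ff→cut S952 F1674: (108.3773,104.2398) → (115.7895,150.7755) → (103.0404,162.9447) → (135.7045,93.8973) → (67.6125,192.9993)

(bCNC post)
(Date: synthetic)
G21
G90
G00 X92.3011 Y46.1607
M3 S952
G1 X8.3328 Y94.1795 F1674
G1 X33.5156 Y232.3523
G1 X43.6722 Y197.7986
G1 X25.1461 Y235.2250
G1 X27.9185 Y160.8894
G1 X92.3011 Y46.1607
M5
G00 X108.3773 Y104.2398
M3 S952
G1 X115.7895 Y150.7755 F1674
G1 X103.0404 Y162.9447
G1 X135.7045 Y93.8973
G1 X67.6125 Y192.9993
M5
G00 X0.0000 Y0.0000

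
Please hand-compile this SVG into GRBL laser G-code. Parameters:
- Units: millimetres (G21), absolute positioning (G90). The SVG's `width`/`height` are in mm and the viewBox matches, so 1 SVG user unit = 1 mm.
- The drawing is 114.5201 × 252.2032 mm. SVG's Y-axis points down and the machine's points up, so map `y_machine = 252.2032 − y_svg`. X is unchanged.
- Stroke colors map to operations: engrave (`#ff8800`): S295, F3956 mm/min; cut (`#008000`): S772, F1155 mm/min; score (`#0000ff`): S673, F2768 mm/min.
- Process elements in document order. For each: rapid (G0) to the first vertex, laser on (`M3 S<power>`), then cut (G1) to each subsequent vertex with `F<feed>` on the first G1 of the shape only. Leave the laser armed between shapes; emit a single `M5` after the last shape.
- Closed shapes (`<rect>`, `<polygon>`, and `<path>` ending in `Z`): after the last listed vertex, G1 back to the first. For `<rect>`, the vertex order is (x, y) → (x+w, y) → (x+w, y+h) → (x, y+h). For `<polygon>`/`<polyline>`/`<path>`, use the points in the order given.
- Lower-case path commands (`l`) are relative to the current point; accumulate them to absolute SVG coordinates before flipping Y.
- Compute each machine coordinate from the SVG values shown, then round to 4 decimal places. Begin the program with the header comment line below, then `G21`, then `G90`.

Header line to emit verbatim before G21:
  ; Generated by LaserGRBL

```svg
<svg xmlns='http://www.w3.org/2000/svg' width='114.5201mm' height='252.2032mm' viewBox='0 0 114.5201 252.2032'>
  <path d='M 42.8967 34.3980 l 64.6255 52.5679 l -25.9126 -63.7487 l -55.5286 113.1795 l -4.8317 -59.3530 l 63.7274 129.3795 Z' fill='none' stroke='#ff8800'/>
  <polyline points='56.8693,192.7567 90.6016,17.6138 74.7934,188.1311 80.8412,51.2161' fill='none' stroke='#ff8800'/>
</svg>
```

Since the viewBox matches the mm dimensions, user units are millimetres directly. The only transform is the Y-flip y_m = 252.2032 − y_svg.

Shape 1 is a closed polygon drawn with `<path>`. Its stroke #ff8800 means engrave at S295, F3956. After flipping Y the toolpath is (42.8967,217.8052) → (107.5222,165.2373) → (81.6096,228.9860) → (26.0810,115.8065) → (21.2493,175.1595) → (84.9767,45.7800) → (42.8967,217.8052), returning to the start.

Shape 2 is a open polyline drawn with `<polyline>`. Its stroke #ff8800 means engrave at S295, F3956. After flipping Y the toolpath is (56.8693,59.4465) → (90.6016,234.5894) → (74.7934,64.0721) → (80.8412,200.9871).

; Generated by LaserGRBL
G21
G90
G0 X42.8967 Y217.8052
M3 S295
G1 X107.5222 Y165.2373 F3956
G1 X81.6096 Y228.9860
G1 X26.0810 Y115.8065
G1 X21.2493 Y175.1595
G1 X84.9767 Y45.7800
G1 X42.8967 Y217.8052
G0 X56.8693 Y59.4465
M3 S295
G1 X90.6016 Y234.5894 F3956
G1 X74.7934 Y64.0721
G1 X80.8412 Y200.9871
M5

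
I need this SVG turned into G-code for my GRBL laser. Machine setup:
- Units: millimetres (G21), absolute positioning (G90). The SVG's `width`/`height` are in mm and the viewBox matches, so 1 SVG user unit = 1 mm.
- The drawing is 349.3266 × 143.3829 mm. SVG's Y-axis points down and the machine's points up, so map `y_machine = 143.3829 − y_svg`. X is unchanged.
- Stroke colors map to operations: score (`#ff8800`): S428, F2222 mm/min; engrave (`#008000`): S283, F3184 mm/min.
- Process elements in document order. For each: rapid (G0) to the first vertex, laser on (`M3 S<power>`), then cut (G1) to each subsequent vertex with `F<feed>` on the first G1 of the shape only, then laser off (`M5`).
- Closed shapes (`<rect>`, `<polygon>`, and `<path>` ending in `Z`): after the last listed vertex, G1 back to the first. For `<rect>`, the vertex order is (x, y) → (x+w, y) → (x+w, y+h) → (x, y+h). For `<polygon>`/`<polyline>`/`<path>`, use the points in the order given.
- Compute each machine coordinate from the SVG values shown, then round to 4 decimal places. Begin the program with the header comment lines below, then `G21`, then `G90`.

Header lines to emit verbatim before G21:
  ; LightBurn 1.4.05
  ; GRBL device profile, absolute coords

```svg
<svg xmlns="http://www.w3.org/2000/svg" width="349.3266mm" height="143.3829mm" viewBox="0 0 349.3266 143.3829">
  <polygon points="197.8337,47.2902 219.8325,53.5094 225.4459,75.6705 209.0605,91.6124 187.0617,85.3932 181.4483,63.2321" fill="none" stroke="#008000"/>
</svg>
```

; LightBurn 1.4.05
; GRBL device profile, absolute coords
G21
G90
G0 X197.8337 Y96.0927
M3 S283
G1 X219.8325 Y89.8735 F3184
G1 X225.4459 Y67.7124
G1 X209.0605 Y51.7705
G1 X187.0617 Y57.9897
G1 X181.4483 Y80.1508
G1 X197.8337 Y96.0927
M5

Since the viewBox matches the mm dimensions, user units are millimetres directly. The only transform is the Y-flip y_m = 143.3829 − y_svg.

Shape 1 is a regular polygon drawn with `<polygon>`. Its stroke #008000 means engrave at S283, F3184. After flipping Y the toolpath is (197.8337,96.0927) → (219.8325,89.8735) → (225.4459,67.7124) → (209.0605,51.7705) → (187.0617,57.9897) → (181.4483,80.1508) → (197.8337,96.0927), returning to the start.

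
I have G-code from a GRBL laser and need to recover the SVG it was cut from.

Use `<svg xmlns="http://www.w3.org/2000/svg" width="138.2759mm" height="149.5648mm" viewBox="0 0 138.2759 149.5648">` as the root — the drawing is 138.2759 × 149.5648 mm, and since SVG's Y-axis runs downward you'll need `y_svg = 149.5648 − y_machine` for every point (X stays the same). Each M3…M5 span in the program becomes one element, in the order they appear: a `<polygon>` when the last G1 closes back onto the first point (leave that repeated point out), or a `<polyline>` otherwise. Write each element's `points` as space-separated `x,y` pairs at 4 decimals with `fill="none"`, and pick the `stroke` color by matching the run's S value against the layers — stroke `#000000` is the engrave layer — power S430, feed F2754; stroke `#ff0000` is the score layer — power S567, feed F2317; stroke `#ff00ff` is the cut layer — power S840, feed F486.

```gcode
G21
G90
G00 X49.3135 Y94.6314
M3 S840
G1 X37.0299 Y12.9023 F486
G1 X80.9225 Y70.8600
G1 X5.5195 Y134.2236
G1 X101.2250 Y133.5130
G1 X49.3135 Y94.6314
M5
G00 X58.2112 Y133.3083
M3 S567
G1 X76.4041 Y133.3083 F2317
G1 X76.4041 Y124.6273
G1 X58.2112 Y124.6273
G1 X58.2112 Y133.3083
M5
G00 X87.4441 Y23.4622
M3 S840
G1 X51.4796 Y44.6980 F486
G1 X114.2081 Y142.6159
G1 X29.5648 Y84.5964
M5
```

<svg xmlns="http://www.w3.org/2000/svg" width="138.2759mm" height="149.5648mm" viewBox="0 0 138.2759 149.5648">
  <polygon points="49.3135,54.9334 37.0299,136.6625 80.9225,78.7048 5.5195,15.3412 101.2250,16.0518" fill="none" stroke="#ff00ff"/>
  <polygon points="58.2112,16.2565 76.4041,16.2565 76.4041,24.9375 58.2112,24.9375" fill="none" stroke="#ff0000"/>
  <polyline points="87.4441,126.1026 51.4796,104.8668 114.2081,6.9489 29.5648,64.9684" fill="none" stroke="#ff00ff"/>
</svg>

y_svg = 149.5648 − y_m.

[1] S840→`#ff00ff` (cut); closed run; points: 49.3135,54.9334 37.0299,136.6625 80.9225,78.7048 5.5195,15.3412 101.2250,16.0518

[2] S567→`#ff0000` (score); closed run; points: 58.2112,16.2565 76.4041,16.2565 76.4041,24.9375 58.2112,24.9375

[3] S840→`#ff00ff` (cut); open run; points: 87.4441,126.1026 51.4796,104.8668 114.2081,6.9489 29.5648,64.9684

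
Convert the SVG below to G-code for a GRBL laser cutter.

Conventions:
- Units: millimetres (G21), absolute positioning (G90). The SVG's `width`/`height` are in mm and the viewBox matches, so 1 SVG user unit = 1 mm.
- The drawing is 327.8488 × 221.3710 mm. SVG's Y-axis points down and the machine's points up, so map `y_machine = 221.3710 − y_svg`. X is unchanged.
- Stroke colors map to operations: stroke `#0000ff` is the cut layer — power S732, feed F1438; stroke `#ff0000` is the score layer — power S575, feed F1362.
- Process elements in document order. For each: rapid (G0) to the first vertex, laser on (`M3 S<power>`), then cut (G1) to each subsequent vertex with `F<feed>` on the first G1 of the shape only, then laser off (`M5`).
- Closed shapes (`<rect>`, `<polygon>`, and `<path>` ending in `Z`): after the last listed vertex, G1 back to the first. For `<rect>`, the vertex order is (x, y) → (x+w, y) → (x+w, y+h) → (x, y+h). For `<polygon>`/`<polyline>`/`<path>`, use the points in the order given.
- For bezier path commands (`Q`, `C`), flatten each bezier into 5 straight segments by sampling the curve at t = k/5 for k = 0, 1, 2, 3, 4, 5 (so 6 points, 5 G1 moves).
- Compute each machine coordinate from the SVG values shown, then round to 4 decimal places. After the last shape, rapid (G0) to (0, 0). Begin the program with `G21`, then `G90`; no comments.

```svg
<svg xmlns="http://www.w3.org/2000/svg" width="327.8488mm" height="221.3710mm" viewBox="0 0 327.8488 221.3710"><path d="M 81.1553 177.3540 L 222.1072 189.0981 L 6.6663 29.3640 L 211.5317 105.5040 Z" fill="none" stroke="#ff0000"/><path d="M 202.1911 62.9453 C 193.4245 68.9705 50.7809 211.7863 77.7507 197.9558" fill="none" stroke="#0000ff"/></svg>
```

1 u = 1 mm; y_m = 221.3710 − y.

[1] `<path>` closed polygon, #ff0000→score S575 F1362: (81.1553,44.0170) → (222.1072,32.2729) → (6.6663,192.0070) → (211.5317,115.8670) → (81.1553,44.0170) (closed)

[2] `<path>` cubic bezier, #0000ff→cut S732 F1438: (202.1911,158.4257) → (183.2938,140.7432) → (146.8336,104.3159) → (107.3780,63.2289) → (79.4945,31.5670) → (77.7507,23.4152)

G21
G90
G0 X81.1553 Y44.0170
M3 S575
G1 X222.1072 Y32.2729 F1362
G1 X6.6663 Y192.0070
G1 X211.5317 Y115.8670
G1 X81.1553 Y44.0170
M5
G0 X202.1911 Y158.4257
M3 S732
G1 X183.2938 Y140.7432 F1438
G1 X146.8336 Y104.3159
G1 X107.3780 Y63.2289
G1 X79.4945 Y31.5670
G1 X77.7507 Y23.4152
M5
G0 X0.0000 Y0.0000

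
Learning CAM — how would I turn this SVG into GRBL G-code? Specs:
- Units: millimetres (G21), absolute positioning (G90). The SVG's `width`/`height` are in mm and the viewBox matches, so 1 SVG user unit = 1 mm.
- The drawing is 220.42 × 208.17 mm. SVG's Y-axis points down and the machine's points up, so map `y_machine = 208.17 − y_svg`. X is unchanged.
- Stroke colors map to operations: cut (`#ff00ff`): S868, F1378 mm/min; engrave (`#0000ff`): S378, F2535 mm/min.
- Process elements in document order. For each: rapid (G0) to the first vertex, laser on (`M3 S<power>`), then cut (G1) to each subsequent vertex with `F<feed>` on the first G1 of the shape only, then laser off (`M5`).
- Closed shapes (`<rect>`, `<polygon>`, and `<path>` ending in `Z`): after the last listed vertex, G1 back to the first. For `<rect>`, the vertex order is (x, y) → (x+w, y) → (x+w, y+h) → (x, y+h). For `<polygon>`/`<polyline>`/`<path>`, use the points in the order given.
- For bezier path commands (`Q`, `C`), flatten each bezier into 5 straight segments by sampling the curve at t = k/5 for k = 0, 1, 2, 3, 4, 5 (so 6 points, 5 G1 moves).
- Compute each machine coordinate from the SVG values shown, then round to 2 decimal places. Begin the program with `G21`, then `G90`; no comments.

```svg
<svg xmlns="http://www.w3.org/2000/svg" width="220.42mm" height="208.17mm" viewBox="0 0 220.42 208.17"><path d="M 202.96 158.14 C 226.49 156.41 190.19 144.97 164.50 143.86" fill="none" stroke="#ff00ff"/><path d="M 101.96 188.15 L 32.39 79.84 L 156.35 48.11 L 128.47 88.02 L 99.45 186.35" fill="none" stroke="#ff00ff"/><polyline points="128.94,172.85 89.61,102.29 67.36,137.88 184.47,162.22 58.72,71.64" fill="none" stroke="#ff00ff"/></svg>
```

G21
G90
G0 X202.96 Y50.03
M3 S868
G1 X210.46 Y52.07 F1378
G1 X206.99 Y55.48
G1 X195.91 Y59.30
G1 X180.62 Y62.56
G1 X164.50 Y64.31
M5
G0 X101.96 Y20.02
M3 S868
G1 X32.39 Y128.33 F1378
G1 X156.35 Y160.06
G1 X128.47 Y120.15
G1 X99.45 Y21.82
M5
G0 X128.94 Y35.32
M3 S868
G1 X89.61 Y105.88 F1378
G1 X67.36 Y70.29
G1 X184.47 Y45.95
G1 X58.72 Y136.53
M5

Since the viewBox matches the mm dimensions, user units are millimetres directly. The only transform is the Y-flip y_m = 208.17 − y_svg.

Shape 1 is a cubic bezier drawn with `<path>`. Its stroke #ff00ff means cut at S868, F1378. After flipping Y the toolpath is (202.96,50.03) → (210.46,52.07) → (206.99,55.48) → (195.91,59.30) → (180.62,62.56) → (164.50,64.31).

Shape 2 is a open polyline drawn with `<path>`. Its stroke #ff00ff means cut at S868, F1378. After flipping Y the toolpath is (101.96,20.02) → (32.39,128.33) → (156.35,160.06) → (128.47,120.15) → (99.45,21.82).

Shape 3 is a open polyline drawn with `<polyline>`. Its stroke #ff00ff means cut at S868, F1378. After flipping Y the toolpath is (128.94,35.32) → (89.61,105.88) → (67.36,70.29) → (184.47,45.95) → (58.72,136.53).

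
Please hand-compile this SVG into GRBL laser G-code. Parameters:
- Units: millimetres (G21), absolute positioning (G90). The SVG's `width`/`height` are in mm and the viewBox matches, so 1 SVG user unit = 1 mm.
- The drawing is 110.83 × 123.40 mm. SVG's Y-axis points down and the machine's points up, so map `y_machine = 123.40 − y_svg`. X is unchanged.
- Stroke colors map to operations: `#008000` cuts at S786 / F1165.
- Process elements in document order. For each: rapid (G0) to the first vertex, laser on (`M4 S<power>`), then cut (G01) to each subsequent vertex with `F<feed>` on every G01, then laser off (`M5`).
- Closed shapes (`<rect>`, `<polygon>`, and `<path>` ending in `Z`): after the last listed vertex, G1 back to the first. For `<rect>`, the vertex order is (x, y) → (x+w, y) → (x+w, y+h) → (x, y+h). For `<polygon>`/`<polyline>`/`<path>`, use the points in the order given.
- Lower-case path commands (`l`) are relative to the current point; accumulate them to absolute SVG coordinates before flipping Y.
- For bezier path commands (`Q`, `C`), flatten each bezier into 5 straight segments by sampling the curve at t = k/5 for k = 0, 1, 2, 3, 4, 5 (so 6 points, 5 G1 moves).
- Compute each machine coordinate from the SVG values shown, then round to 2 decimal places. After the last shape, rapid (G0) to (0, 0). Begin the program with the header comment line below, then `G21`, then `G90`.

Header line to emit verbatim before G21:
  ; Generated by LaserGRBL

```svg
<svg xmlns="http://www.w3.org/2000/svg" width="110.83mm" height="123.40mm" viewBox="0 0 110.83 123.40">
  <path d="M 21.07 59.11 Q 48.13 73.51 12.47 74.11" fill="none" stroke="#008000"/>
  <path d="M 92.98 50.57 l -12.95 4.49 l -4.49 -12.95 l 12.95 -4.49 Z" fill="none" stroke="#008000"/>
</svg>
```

viewBox `0 0 110.83 123.40` with mm width/height → 1 unit = 1 mm. Flip: y_m = 123.40 − y_svg.

**Shape 1** — `<path>` quadratic bezier, stroke `#008000` → cut (S786, F1165). Control points (SVG): P0=(21.07,59.11), P1=(48.13,73.51), P2=(12.47,74.11); sampled at t=k/5. Machine vertices: (21.07,64.29) → (29.39,59.08) → (32.68,54.98) → (30.96,51.98) → (24.23,50.08) → (12.47,49.29). Open path.

**Shape 2** — `<path>` regular polygon, stroke `#008000` → cut (S786, F1165). Machine vertices: (92.98,72.83) → (80.03,68.34) → (75.54,81.29) → (88.49,85.78) → (92.98,72.83). Closed: final G1 returns to the first vertex.

; Generated by LaserGRBL
G21
G90
G0 X21.07 Y64.29
M4 S786
G01 X29.39 Y59.08 F1165
G01 X32.68 Y54.98 F1165
G01 X30.96 Y51.98 F1165
G01 X24.23 Y50.08 F1165
G01 X12.47 Y49.29 F1165
M5
G0 X92.98 Y72.83
M4 S786
G01 X80.03 Y68.34 F1165
G01 X75.54 Y81.29 F1165
G01 X88.49 Y85.78 F1165
G01 X92.98 Y72.83 F1165
M5
G0 X0.00 Y0.00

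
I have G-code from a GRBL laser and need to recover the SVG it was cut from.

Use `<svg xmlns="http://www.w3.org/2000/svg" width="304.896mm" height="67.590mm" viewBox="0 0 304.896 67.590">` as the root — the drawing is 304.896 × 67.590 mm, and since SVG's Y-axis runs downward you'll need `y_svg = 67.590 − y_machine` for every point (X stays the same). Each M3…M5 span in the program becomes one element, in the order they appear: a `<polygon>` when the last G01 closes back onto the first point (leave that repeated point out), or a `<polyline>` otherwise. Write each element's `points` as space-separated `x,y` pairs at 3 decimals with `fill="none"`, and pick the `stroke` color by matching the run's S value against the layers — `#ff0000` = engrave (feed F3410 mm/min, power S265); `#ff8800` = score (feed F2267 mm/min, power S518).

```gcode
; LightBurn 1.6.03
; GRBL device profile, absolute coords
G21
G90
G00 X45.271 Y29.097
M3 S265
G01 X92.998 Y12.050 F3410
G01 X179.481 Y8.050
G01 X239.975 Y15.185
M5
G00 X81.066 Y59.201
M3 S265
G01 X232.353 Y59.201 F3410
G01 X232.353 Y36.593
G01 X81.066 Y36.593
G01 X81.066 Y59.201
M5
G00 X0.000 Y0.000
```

Machine Y-up, SVG Y-down with viewBox height 67.590, so y_svg = 67.590 − y_machine; X carries over. Every run uses S265, so all elements get stroke `#ff0000` (engrave).

Run 1: The run is open, so emit a `<polyline>` with points (Y-flipped): 45.271,38.493 92.998,55.540 179.481,59.540 239.975,52.405.

Run 2: The run returns to its start, so emit a `<polygon>` with points (Y-flipped): 81.066,8.389 232.353,8.389 232.353,30.997 81.066,30.997.

<svg xmlns="http://www.w3.org/2000/svg" width="304.896mm" height="67.590mm" viewBox="0 0 304.896 67.590">
  <polyline points="45.271,38.493 92.998,55.540 179.481,59.540 239.975,52.405" fill="none" stroke="#ff0000"/>
  <polygon points="81.066,8.389 232.353,8.389 232.353,30.997 81.066,30.997" fill="none" stroke="#ff0000"/>
</svg>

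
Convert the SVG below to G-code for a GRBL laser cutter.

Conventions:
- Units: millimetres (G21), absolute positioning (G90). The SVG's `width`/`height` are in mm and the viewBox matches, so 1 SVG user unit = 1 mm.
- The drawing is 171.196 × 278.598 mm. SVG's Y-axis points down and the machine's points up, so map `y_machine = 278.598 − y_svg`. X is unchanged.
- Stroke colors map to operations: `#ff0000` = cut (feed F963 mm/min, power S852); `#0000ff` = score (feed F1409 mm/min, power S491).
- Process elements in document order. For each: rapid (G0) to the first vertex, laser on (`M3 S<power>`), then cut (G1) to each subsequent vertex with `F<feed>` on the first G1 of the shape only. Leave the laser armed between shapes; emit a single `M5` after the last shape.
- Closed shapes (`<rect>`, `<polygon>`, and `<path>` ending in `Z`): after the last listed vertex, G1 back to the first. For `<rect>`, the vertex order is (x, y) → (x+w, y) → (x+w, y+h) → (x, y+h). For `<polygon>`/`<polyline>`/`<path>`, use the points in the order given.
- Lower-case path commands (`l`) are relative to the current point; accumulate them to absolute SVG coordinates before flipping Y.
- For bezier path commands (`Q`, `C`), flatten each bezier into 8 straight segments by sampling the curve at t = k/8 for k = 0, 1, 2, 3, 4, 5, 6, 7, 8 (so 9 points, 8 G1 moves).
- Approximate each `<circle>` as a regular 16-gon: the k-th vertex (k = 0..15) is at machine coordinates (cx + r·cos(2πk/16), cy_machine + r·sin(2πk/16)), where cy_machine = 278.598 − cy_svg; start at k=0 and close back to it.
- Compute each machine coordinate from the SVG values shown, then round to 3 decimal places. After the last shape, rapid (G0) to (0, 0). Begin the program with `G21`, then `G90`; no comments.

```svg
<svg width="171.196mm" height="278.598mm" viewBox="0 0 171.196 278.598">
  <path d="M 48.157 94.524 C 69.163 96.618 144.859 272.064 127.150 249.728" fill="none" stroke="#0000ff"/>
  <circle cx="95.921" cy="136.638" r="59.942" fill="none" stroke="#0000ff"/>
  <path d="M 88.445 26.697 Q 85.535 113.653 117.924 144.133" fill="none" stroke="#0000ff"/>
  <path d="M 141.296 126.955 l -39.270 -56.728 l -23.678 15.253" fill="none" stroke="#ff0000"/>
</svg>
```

G21
G90
G0 X48.157 Y184.074
M3 S491
G1 X58.309 Y175.888 F1409
G1 X71.852 Y155.799
G1 X87.051 Y128.157
G1 X102.172 Y97.311
G1 X115.477 Y67.610
G1 X125.232 Y43.403
G1 X129.702 Y29.040
G1 X127.150 Y28.870
G0 X155.863 Y141.960
M3 S491
G1 X151.300 Y164.899 F1409
G1 X138.306 Y184.345
G1 X118.860 Y197.339
G1 X95.921 Y201.902
G1 X72.982 Y197.339
G1 X53.536 Y184.345
G1 X40.542 Y164.899
G1 X35.979 Y141.960
G1 X40.542 Y119.021
G1 X53.536 Y99.575
G1 X72.982 Y86.581
G1 X95.921 Y82.018
G1 X118.860 Y86.581
G1 X138.306 Y99.575
G1 X151.300 Y119.021
G1 X155.863 Y141.960
G0 X88.445 Y251.901
M3 S491
G1 X88.269 Y231.044 F1409
G1 X89.196 Y211.953
G1 X91.226 Y194.626
G1 X94.360 Y179.064
G1 X98.596 Y165.267
G1 X103.936 Y153.235
G1 X110.378 Y142.967
G1 X117.924 Y134.465
G0 X141.296 Y151.643
M3 S852
G1 X102.026 Y208.371 F963
G1 X78.348 Y193.118
M5
G0 X0.000 Y0.000

Since the viewBox matches the mm dimensions, user units are millimetres directly. The only transform is the Y-flip y_m = 278.598 − y_svg.

Shape 1 is a cubic bezier drawn with `<path>`. Its stroke #0000ff means score at S491, F1409. After flipping Y the toolpath is (48.157,184.074) → (58.309,175.888) → (71.852,155.799) → (87.051,128.157) → (102.172,97.311) → (115.477,67.610) → (125.232,43.403) → (129.702,29.040) → (127.150,28.870).

Shape 2 is a circle drawn with `<circle>`. Its stroke #0000ff means score at S491, F1409. After flipping Y the toolpath is (155.863,141.960) → (151.300,164.899) → (138.306,184.345) → (118.860,197.339) → (95.921,201.902) → (72.982,197.339) → (53.536,184.345) → (40.542,164.899) → (35.979,141.960) → (40.542,119.021) → (53.536,99.575) → (72.982,86.581) → (95.921,82.018) → (118.860,86.581) → (138.306,99.575) → (151.300,119.021) → (155.863,141.960), returning to the start.

Shape 3 is a quadratic bezier drawn with `<path>`. Its stroke #0000ff means score at S491, F1409. After flipping Y the toolpath is (88.445,251.901) → (88.269,231.044) → (89.196,211.953) → (91.226,194.626) → (94.360,179.064) → (98.596,165.267) → (103.936,153.235) → (110.378,142.967) → (117.924,134.465).

Shape 4 is a open polyline drawn with `<path>`. Its stroke #ff0000 means cut at S852, F963. After flipping Y the toolpath is (141.296,151.643) → (102.026,208.371) → (78.348,193.118).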